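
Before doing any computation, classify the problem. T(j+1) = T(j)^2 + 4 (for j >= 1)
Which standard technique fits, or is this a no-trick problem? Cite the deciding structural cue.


Best approach: no special technique — the map from one term to the next is curved, not linear, so linear closed-form machinery does not attach.


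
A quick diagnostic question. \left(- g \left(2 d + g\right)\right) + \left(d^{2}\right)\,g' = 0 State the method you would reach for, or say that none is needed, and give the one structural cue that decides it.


Method: the homogeneous substitution — the slope's numerator and denominator share total degree; set v = g/d and the equation drops to separable form. A Bernoulli substitution is a fair alternative on this equation directly; the homogeneous reading takes it as given.


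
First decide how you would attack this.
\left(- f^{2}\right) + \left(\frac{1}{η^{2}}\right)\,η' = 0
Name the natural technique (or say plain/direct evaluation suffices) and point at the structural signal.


Method: separation of variables — one side of the product carries the independent variable, the other the unknown — the textbook separation shape. The equation is exact as it stands too — a potential function exists — though separation reads the split structure directly.


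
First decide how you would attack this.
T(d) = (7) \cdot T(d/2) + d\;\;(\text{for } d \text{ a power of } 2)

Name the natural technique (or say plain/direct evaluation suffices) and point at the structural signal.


Verdict: the master substitution — the argument shrinks by the factor 2, so measure the index on a logarithmic scale and the recursion becomes a shift.


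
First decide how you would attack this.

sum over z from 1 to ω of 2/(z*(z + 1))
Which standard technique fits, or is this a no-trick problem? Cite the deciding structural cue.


Diagnosis: telescoping — integer-spaced poles in 2/(z*(z + 1)) are the telescoping signature in disguise.


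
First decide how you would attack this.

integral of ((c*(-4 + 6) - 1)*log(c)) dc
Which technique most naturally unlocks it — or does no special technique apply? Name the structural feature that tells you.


Technique: integration by parts — with u = log(c) the logarithm disappears after one differentiation, leaving a power-rule integral.


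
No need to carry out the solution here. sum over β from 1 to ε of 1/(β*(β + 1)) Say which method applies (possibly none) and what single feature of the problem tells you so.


Verdict: telescoping — poles of 1/(β*(β + 1)) differ by an integer, the telltale of a telescoping partial-fraction sum.


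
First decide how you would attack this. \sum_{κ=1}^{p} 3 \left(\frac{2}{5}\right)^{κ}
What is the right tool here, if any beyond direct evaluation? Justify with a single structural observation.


Method: the geometric series formula — check a ratio of consecutive terms: it is \frac{2}{5}, independent of the index, so the geometric formula closes the sum.


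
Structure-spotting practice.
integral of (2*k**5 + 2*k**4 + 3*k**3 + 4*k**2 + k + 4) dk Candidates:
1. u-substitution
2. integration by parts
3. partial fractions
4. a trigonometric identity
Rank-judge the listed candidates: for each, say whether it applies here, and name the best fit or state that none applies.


Technique: no special technique — nothing composite, nothing rational, nothing trigonometric — each constant-multiple power of k integrates by the power rule alone.
- u-substitution — no substitution does more than relabel what direct integration already handles.
- integration by parts: splitting off a factor buys nothing — the integrand integrates directly without parts.
- partial fractions: the expression is not a ratio of polynomials that decomposes further.
- a trigonometric identity: no sine or cosine appears, so there is nothing for a trigonometric identity to act on.


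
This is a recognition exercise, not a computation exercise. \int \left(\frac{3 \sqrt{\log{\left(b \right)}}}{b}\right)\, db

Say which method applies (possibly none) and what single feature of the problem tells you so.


Diagnosis: u-substitution — collected, the integrand has one factor that is, up to a constant, the derivative of an inner expression the rest depends on — substitute for that inner expression.


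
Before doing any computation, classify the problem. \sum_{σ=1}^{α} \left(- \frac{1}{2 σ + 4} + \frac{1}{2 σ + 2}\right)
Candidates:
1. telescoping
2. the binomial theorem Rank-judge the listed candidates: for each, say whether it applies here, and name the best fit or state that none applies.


Diagnosis: telescoping — write out three consecutive terms and watch the interior cancel: the advanced copy one term subtracts reappears as the very next term's leading piece, pair after pair.
- telescoping: applies; the problem has the shape this method handles.
- the binomial theorem: there is no sum-raised-to-a-power identity hiding in these terms.


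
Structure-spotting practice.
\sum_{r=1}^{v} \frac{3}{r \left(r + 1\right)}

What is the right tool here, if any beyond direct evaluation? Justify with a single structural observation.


Diagnosis: telescoping — \frac{3}{r \left(r + 1\right)} hides a difference of shifted reciprocals — decompose it and the middle of the sum vanishes.


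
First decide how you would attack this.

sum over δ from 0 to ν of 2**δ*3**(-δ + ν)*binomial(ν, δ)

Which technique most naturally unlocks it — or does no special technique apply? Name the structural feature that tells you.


Best approach: the binomial theorem — the summand is term δ of a binomial expansion in 2 and 3; the whole sum is a single power.


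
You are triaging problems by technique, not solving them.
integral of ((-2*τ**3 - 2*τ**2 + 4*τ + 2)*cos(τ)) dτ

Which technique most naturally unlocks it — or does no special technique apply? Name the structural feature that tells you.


Diagnosis: integration by parts — differentiate -2*τ**3 - 2*τ**2 + 4*τ + 2, integrate cos(τ): each pass lowers the polynomial degree, so parts terminates.


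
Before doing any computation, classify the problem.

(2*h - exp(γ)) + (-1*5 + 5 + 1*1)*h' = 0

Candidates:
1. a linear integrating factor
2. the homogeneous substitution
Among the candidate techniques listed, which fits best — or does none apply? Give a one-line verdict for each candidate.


Verdict: a linear integrating factor — h enters only linearly with coefficient 2; multiply by exp of the integral of 2 and the left side becomes one derivative.
- a linear integrating factor — a fit — the right tool for this form.
- the homogeneous substitution: the slope changes under joint rescaling, failing the degree-zero test.


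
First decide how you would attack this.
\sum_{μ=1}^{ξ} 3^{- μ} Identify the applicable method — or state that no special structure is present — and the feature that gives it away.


Best approach: the geometric series formula — consecutive terms stand in a fixed index-free ratio — the geometric sum formula closes it.


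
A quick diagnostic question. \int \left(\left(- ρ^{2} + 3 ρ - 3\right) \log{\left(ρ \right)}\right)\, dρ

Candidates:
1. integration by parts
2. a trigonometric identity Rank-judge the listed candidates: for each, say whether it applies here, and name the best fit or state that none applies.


Technique: integration by parts — the presence of \log{\left(ρ \right)} against a polynomial factor is the standard differentiate-the-log setup.
- integration by parts: yes, a natural case for it.
- a trigonometric identity: with no trigonometric functions present, identity rewriting has no target.


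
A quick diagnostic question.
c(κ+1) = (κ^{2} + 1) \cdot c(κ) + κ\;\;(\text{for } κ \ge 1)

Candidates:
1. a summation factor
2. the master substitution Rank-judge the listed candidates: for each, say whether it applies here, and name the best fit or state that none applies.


Method: a summation factor — because the multiplier κ^{2} + 1 is index-dependent, divide through by its running product and sum the resulting differences.
- a summation factor: applies; the problem has the shape this method handles.
- the master substitution: the recursion shifts the index rather than dividing it.


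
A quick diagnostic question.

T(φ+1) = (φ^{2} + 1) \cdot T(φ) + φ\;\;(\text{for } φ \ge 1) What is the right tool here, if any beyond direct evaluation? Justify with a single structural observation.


Best approach: a summation factor — it is first-order linear but the coefficient φ^{2} + 1 depends on the index, so multiply through by a summation factor to telescope it.


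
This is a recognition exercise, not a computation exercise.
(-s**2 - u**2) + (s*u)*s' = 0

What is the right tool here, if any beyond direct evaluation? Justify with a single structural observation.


Best approach: the homogeneous substitution — the slope's numerator and denominator have matching total degree, so it depends only on s/u and the ratio substitution collapses it. This doubles as a Bernoulli equation in the unknown as written; the homogeneous route needs no setup at all.


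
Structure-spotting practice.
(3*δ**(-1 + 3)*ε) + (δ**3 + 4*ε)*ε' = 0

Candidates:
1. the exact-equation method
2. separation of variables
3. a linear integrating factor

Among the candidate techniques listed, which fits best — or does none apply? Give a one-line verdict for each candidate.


Method: the exact-equation method — equality of cross partials is the green light — assemble the potential function term by term.
- the exact-equation method: applicable, and directly so.
- separation of variables: the two dependences are entangled, not a clean product of one-variable pieces.
- a linear integrating factor: a nonlinear term in the unknown puts this outside the integrating-factor template.


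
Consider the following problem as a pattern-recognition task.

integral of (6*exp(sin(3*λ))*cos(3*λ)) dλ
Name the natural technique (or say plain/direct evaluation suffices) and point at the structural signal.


Verdict: u-substitution — collected, the integrand has one factor that is, up to a constant, the derivative of an inner expression the rest depends on — substitute for that inner expression.


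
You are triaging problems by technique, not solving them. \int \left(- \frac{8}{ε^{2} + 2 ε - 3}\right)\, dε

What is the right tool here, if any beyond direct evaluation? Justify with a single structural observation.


Technique: partial fractions — ε^{2} + 2 ε - 3 splits into linear pieces, so the quotient is a sum of simple fractions — decompose before integrating.


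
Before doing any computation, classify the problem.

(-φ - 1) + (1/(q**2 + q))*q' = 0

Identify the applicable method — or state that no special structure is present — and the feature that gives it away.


Verdict: separation of variables — solved for the derivative, the right side splits multiplicatively into a function of each variable alone — divide and integrate each side. Rearranged, this also fits the Bernoulli template directly; separation reads the product structure as given.


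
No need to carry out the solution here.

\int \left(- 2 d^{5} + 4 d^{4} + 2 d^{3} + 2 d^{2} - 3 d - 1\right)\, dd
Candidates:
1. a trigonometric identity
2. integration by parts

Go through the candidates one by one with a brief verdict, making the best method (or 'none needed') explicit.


Technique: no special technique — scan for structure and find none: constant multiples of powers of d, integrate directly.
- a trigonometric identity: no sine or cosine appears, so there is nothing for a trigonometric identity to act on.
- integration by parts: splitting off a factor buys nothing — the integrand integrates directly without parts.


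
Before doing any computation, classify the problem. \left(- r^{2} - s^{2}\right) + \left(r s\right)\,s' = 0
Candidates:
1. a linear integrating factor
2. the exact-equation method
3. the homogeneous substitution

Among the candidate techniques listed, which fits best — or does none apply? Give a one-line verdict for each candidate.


Verdict: the homogeneous substitution — the slope's numerator and denominator have matching total degree, so it depends only on s/r and the ratio substitution collapses it. This doubles as a Bernoulli equation in the unknown as written; the homogeneous route needs no setup at all.
- a linear integrating factor: the unknown enters nonlinearly (through a power, a denominator, or a transcendental function), which the linear integrating-factor recipe cannot absorb as-is — any repair would come from a preliminary substitution, not the factor.
- the exact-equation method — the mixed-partials test fails on this split — it is not an exact differential as presented.
- the homogeneous substitution: yes, a natural case for it.


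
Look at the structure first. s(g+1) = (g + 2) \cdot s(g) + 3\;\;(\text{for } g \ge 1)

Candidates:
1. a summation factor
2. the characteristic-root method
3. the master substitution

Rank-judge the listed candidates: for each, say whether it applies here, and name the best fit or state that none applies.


Diagnosis: a summation factor — the coefficient g + 2 drifts with the index, so no fixed root exists; normalizing by the cumulative product telescopes it.
- a summation factor: applicable, and directly so.
- the characteristic-root method — the coefficients change with the index, which the root method cannot absorb.
- the master substitution: the recursion steps by a constant offset, so exponential reindexing is pointless.


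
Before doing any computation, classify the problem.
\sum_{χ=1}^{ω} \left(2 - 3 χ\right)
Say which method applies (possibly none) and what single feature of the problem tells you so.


Method: no special technique — the summand is a plain polynomial in χ (expanding first if it arrives factored); standard power-sum formulas evaluate it term by term.


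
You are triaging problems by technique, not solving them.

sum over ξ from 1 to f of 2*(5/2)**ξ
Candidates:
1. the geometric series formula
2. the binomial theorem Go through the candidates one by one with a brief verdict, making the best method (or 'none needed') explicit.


Diagnosis: the geometric series formula — term-over-term division gives 5/2 every time — index-free ratio, geometric sum formula applies.
- the geometric series formula: applies; the problem has the shape this method handles.
- the binomial theorem: no binomial coefficients pair with matched powers.


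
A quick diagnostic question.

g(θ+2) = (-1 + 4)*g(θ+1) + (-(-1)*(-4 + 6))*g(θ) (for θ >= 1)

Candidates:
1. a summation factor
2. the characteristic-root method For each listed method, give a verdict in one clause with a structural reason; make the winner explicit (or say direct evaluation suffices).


Technique: the characteristic-root method — fixed numeric weights on consecutive terms and no forcing term added: the root method in its home territory.
- a summation factor — a summation factor telescopes one-step recursions; this one carries higher-order memory.
- the characteristic-root method: yes, a natural case for it.


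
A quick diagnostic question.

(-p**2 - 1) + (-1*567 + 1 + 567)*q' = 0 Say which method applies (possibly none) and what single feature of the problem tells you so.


Diagnosis: no special technique — the slope is a function of p alone, so integrate both sides directly.


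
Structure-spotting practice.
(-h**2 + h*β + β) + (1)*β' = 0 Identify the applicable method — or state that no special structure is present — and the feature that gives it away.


Verdict: a linear integrating factor — linear in the unknown with genuine forcing: multiply through by the exponential of the integrated coefficient and the left side closes into one derivative.


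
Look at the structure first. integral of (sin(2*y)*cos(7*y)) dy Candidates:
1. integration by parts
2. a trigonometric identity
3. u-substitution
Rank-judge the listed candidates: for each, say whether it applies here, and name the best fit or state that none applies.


Technique: a trigonometric identity — two sinusoids at different rates multiply in sin(2*y)*cos(7*y); the product-to-sum identity uncouples them.
- integration by parts: not the natural route: no polynomial-kernel product appears — a recursive parts reduction of the trigonometric product exists, but the identity rewrite is direct.
- a trigonometric identity — yes — fits the structure here.
- u-substitution — no subexpression of the integrand pairs with its own derivative as a factor — individual terms may offer their own substitutions, but any change of variable covering the whole integral would have to be constructed from outside the expression.


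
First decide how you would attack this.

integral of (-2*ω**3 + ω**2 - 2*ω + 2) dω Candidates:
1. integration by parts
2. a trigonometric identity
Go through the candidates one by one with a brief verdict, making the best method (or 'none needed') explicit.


Method: no special technique — nothing composite, nothing rational, nothing trigonometric — each constant-multiple power of ω integrates by the power rule alone.
- integration by parts — splitting off a factor buys nothing — the integrand integrates directly without parts.
- a trigonometric identity: there is no trigonometric structure at all — the integrand carries no sine or cosine to rewrite.


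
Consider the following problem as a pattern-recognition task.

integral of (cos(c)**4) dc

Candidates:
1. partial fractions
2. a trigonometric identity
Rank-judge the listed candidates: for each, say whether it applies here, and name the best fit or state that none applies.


Verdict: a trigonometric identity — the exponent on cos(c)**4 is even — the power-reduction identity is the standard preprocessing step.
- partial fractions — the expression is not a ratio of polynomials that decomposes further.
- a trigonometric identity: applies; the problem has the shape this method handles.


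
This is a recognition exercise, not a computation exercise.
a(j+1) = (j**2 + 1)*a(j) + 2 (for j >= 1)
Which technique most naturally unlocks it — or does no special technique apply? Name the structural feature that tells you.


Diagnosis: a summation factor — with the index-dependent coefficient j**2 + 1, dividing by the cumulative product turns the left side into a pure difference.


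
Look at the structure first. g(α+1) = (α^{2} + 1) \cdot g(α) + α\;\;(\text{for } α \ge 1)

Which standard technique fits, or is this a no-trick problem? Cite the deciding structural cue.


Best approach: a summation factor — rescale the sequence by the product of the weights α^{2} + 1 so far — the recurrence collapses to a plain running sum.


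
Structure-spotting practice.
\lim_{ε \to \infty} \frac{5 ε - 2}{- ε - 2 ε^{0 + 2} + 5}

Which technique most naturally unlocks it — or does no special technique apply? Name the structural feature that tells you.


Method: dominant-term comparison — divide by the highest power of ε present: lower-order terms vanish and the dominant ratio remains. l'Hôpital's at-infinity variant applies to the expression viewed as a single quotient; the leading-term comparison is the direct route.


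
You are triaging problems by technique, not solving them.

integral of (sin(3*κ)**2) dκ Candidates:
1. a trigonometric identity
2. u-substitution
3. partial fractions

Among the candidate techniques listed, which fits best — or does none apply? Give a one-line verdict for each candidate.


Technique: a trigonometric identity — sin(3*κ)**2 calls for power reduction: rewrite via double angles before any antiderivative is attempted.
- a trigonometric identity: yes — fits the structure here.
- u-substitution: no subexpression of the integrand pairs with its own derivative as a factor — individual terms may offer their own substitutions, but any change of variable covering the whole integral would have to be constructed from outside the expression.
- partial fractions — the expression is not a ratio of polynomials that decomposes further.


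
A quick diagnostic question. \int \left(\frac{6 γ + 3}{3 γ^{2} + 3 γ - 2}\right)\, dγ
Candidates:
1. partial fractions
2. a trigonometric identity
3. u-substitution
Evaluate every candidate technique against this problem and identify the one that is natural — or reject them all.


Best approach: u-substitution — 6 γ + 3 matches the derivative of 3 γ^{2} + 3 γ - 2 up to a constant; with u = 3 γ^{2} + 3 γ - 2 the whole integrand folds into a function of u alone.
- partial fractions: the denominator is irreducible over the rationals — no rational-coefficient split into simpler fractions exists.
- a trigonometric identity — there is no trigonometric structure at all — the integrand carries no sine or cosine to rewrite.
- u-substitution: yes — fits the structure here.


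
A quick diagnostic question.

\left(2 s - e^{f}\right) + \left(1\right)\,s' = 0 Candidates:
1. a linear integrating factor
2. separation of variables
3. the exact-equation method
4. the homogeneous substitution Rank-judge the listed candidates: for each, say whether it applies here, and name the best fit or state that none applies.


Technique: a linear integrating factor — s appears only to the first power with coefficient 2 — the classic integrating-factor setup.
- a linear integrating factor — applicable, and directly so.
- separation of variables — no algebra isolates the independent variable on one side and the unknown on the other.
- the exact-equation method: the mixed-partials test fails on this split — it is not an exact differential as presented.
- the homogeneous substitution — the ratio of the variables does not determine the slope.


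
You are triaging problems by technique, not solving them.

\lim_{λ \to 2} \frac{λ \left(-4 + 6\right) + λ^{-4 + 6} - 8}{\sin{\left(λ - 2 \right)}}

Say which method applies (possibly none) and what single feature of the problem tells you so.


Best approach: l'Hôpital's rule (0/0) — substituting 2 gives 0 over 0; differentiate top and bottom once and re-evaluate. A first-order expansion at the point is an equally standard path; the rule packages it.


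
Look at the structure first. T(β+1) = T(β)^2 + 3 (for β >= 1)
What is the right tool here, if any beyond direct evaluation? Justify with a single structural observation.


Technique: no special technique — the unknown enters the rule nonlinearly, not as a weighted sum — no linear method is even well-posed.


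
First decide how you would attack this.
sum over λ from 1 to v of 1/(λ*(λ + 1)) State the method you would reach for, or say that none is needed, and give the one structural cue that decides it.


Technique: telescoping — the summand 1/(λ*(λ + 1)) decomposes into fractions whose poles differ by an integer shift — the series collapses.


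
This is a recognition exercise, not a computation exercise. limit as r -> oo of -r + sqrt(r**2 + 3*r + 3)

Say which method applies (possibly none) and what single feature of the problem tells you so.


Verdict: conjugate multiplication — both pieces blow up but their difference is finite; the conjugate trick rationalizes sqrt(r**2 + 3*r + 3) - r.


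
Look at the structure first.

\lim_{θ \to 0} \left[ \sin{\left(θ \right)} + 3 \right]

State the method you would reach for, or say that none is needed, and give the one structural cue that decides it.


Best approach: no special technique — the function is continuous at 0; evaluation is itself the limit, no machinery required.


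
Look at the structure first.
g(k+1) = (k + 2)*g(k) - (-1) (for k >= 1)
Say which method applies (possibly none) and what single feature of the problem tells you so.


Verdict: a summation factor — because the multiplier k + 2 is index-dependent, divide through by its running product and sum the resulting differences.


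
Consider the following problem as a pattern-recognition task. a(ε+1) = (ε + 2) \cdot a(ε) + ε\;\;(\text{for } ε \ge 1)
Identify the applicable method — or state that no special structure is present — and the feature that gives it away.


Best approach: a summation factor — an index-dependent multiplier ε + 2 rules out characteristic roots; a summation factor converts it to a pure difference.


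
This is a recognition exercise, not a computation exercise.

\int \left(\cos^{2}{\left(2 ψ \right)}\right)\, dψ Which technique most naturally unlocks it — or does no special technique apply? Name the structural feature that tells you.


Technique: a trigonometric identity — \cos^{2}{\left(2 ψ \right)} carries an even exponent — trade it for double-angle cosines before integrating.


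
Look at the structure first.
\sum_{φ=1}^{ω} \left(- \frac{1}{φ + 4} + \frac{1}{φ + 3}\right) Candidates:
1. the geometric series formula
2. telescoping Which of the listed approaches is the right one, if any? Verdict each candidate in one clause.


Technique: telescoping — the generic term is a one-step difference of \frac{1}{φ + 3}, so partial sums shortcut to endpoint evaluation.
- the geometric series formula — the term-to-term ratio changes with the index, so the geometric formula cannot close it.
- telescoping — applies; the problem has the shape this method handles.


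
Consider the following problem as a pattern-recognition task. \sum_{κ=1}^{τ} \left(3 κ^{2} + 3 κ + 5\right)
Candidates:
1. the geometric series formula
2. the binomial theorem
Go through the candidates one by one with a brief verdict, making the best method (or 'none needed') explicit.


Verdict: no special technique — the sum is polynomial through and through; closed forms for each power of κ finish it directly.
- the geometric series formula — there is no constant term-to-term ratio.
- the binomial theorem — there is no pair of bases whose matched powers would reassemble into a single binomial power.


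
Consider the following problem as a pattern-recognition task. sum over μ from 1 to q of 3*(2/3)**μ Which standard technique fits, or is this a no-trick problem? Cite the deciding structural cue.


Technique: the geometric series formula — term-over-term division gives 2/3 every time — index-free ratio, geometric sum formula applies.


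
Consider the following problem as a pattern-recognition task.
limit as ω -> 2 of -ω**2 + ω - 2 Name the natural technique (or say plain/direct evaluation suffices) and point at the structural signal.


Verdict: no special technique — the function is continuous at 2; evaluation is itself the limit, no machinery required.


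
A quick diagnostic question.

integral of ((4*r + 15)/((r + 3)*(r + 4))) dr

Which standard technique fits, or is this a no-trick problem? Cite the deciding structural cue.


Best approach: partial fractions — a proper rational integrand whose denominator splits into simpler factors — decompose into partial fractions first.


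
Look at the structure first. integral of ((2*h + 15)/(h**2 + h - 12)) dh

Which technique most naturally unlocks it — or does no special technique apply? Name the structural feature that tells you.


Diagnosis: partial fractions — a proper rational integrand over the factorable h**2 + h - 12: partial fractions reduce it to elementary pieces.


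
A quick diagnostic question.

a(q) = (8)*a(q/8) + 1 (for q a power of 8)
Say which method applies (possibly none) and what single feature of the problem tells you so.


Best approach: the master substitution — the argument shrinks by the factor 8, so measure the index on a logarithmic scale and the recursion becomes a shift.


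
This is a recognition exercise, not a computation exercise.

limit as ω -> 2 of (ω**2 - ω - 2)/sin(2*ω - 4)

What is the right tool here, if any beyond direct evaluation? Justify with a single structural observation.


Technique: l'Hôpital's rule (0/0) — substituting 2 gives 0 over 0; differentiate top and bottom once and re-evaluate. Known elementary limits would finish this too — the rule just bypasses the case analysis.


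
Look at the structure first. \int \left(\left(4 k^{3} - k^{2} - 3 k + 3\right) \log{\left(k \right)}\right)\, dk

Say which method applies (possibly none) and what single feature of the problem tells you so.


Verdict: integration by parts — logs resist antidifferentiation but differentiate beautifully; pair \log{\left(k \right)} with the polynomial 4 k^{3} - k^{2} - 3 k + 3 via parts.


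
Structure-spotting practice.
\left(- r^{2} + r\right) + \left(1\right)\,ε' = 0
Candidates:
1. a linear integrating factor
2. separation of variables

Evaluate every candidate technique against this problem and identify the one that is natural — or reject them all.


Diagnosis: no special technique — solved for the derivative, no ε appears — this is antidifferentiation in r wearing ODE clothing.
- a linear integrating factor — with the unknown absent the integrating factor is a formality; direct integration is the working structure.
- separation of variables — separation is only trivially available — with the unknown absent from the slope this is a direct integration, not a separation problem.


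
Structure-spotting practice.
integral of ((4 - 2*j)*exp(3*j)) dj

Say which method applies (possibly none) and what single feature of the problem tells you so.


Technique: integration by parts — a polynomial factor 4 - 2*j multiplies exp(3*j); differentiating 4 - 2*j lowers its degree while exp(3*j) integrates cleanly, so parts wins.


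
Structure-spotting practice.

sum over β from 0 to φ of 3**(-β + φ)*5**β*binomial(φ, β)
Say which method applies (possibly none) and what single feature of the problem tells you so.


Method: the binomial theorem — terms weighting binomial(φ, β) against matched powers of 5 and 3 reassemble into (5 + 3)^φ by the binomial theorem.


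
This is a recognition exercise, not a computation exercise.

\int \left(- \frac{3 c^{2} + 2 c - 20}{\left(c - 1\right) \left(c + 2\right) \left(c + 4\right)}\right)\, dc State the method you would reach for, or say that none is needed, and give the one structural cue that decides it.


Diagnosis: partial fractions — a proper rational integrand whose denominator splits into simpler factors — decompose into partial fractions first.


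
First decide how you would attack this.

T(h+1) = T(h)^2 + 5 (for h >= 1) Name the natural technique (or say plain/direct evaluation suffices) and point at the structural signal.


Diagnosis: no special technique — the update rule curves (it is not linear in the unknown sequence), so no superposition-based closed form attaches — iterate or study it directly.


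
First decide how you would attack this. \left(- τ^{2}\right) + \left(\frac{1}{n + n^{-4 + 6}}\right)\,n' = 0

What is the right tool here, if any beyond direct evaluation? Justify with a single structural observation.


Best approach: separation of variables — a product of single-variable factors, τ^{2} and (n + n^{-4 + 6}) — the textbook separable form. This doubles as a Bernoulli equation in the unknown as written; dividing and integrating works on it directly.


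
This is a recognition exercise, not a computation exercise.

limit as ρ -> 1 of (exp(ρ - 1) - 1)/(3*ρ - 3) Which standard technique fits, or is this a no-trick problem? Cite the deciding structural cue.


Verdict: l'Hôpital's rule (0/0) — the 0/0 form at 1 is the signature situation for l'Hôpital's rule. Known elementary limits would finish this too — the rule just bypasses the case analysis.


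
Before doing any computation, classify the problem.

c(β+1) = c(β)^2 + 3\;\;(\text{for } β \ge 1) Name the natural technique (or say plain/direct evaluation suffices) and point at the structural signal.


Verdict: no special technique — the new term depends nonlinearly on the old ones, which disqualifies every superposition-based technique.


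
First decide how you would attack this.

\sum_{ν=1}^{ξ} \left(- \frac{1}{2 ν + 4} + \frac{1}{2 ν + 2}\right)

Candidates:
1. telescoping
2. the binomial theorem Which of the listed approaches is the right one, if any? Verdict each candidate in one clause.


Verdict: telescoping — a difference of consecutive values of one function (\frac{1}{2 ν + 2} at one index and the next) — telescoping by construction.
- telescoping — yes — fits the structure here.
- the binomial theorem — there is no sum-raised-to-a-power identity hiding in these terms.


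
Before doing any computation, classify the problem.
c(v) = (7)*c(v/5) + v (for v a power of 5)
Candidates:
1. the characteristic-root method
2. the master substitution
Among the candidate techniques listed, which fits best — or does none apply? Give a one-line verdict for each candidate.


Method: the master substitution — the call at v/5 makes this multiplicative recursion; the master-style substitution converts it to additive.
- the characteristic-root method: the recursion divides its index rather than shifting it — outside the constant-shift family the root method covers.
- the master substitution: applicable, and directly so.


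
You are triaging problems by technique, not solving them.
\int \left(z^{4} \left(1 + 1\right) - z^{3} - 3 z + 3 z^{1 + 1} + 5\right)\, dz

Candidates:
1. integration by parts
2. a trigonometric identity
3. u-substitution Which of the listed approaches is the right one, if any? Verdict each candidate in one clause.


Verdict: no special technique — the integrand is a sum of constant multiples of powers of z — integrate term by term.
- integration by parts — parts would only shuffle a directly integrable integrand.
- a trigonometric identity — there is no trigonometric structure at all — the integrand carries no sine or cosine to rewrite.
- u-substitution — any workable substitution here is cosmetic — the integrand is already in directly integrable form.


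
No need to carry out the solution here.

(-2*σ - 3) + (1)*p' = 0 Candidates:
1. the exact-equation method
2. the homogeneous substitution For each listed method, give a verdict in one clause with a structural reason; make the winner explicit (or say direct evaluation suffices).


Best approach: no special technique — solved for the derivative, no p appears — this is antidifferentiation in σ wearing ODE clothing.
- the exact-equation method — no dependence on the unknown anywhere: exactness is a label without content here.
- the homogeneous substitution — rescaling both variables together changes the slope, so no ratio substitution collapses it.


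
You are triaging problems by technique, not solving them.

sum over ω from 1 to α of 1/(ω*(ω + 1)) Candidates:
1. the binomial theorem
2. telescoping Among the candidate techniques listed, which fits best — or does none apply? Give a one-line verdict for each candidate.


Verdict: telescoping — split 1/(ω*(ω + 1)) by partial fractions and the pieces are one function at shifted arguments — interior terms cancel.
- the binomial theorem — there is no sum-raised-to-a-power identity hiding in these terms.
- telescoping — yes, a natural case for it.


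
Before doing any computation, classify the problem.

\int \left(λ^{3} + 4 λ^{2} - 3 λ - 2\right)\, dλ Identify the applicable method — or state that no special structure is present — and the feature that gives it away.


Technique: no special technique — the integrand is a sum of constant multiples of powers of λ — integrate term by term.


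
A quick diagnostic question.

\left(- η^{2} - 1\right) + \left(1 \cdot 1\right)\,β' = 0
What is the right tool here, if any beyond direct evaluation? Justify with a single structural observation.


Diagnosis: no special technique — the slope is a function of η alone, so integrate both sides directly.


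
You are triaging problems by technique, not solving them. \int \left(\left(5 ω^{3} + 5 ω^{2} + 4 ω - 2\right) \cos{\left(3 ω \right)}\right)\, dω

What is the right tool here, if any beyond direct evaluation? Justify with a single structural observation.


Diagnosis: integration by parts — a polynomial 5 ω^{3} + 5 ω^{2} + 4 ω - 2 against the kernel \cos{\left(3 ω \right)} is the signature bounded-ladder case for integration by parts.


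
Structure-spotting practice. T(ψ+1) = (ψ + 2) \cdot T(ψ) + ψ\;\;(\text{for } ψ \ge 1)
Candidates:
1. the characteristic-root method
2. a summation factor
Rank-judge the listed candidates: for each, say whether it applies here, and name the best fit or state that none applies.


Method: a summation factor — normalize by the running product of ψ + 2: the left side becomes a difference, and differences sum.
- the characteristic-root method — an index-dependent weight blocks the pure exponential ansatz.
- a summation factor — applies; the problem has the shape this method handles.


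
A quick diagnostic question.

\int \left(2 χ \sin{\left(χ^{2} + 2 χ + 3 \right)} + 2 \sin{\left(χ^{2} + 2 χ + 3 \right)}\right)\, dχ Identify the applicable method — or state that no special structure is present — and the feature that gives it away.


Best approach: u-substitution — everything non-trivial happens through the inner expression χ^{2} + 2 χ + 3, and its derivative accounts for the remaining factor up to a constant, so set u = χ^{2} + 2 χ + 3.


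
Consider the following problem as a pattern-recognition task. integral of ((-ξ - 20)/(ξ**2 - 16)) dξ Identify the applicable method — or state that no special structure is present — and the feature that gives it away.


Verdict: partial fractions — the integrand is a proper rational function and its denominator ξ**2 - 16 factors into distinct pieces, so it splits into simple fractions.


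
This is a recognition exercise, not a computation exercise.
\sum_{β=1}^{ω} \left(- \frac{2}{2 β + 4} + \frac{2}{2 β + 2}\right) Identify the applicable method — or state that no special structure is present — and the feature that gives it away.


Technique: telescoping — spot the paired structure — each term adds \frac{2}{2 β + 2} and subtracts its successor value, which the next term restores: the definition of a telescoping chain.


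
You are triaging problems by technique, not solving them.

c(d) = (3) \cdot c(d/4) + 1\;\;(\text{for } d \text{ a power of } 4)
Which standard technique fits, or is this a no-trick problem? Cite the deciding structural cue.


Verdict: the master substitution — the argument contracts 4-fold per step: reindex d exponentially and solve the linear recurrence in the new index.


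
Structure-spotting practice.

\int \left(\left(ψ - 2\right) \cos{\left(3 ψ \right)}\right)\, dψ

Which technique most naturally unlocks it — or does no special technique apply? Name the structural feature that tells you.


Diagnosis: integration by parts — the integrand splits as ψ - 2 times \cos{\left(3 ψ \right)} — repeatedly differentiating the polynomial part kills it, which is the parts ladder.


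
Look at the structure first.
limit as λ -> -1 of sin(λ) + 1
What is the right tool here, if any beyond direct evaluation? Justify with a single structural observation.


Method: no special technique — no vanishing denominator and no indeterminate clash at the point — evaluation is immediate.


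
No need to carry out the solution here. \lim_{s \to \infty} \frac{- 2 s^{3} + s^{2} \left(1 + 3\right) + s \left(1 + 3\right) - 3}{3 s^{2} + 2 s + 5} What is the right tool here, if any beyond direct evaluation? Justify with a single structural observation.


Verdict: dominant-term comparison — as s grows, only the highest-degree terms matter — compare leading terms and read the limit off. Viewed as a single quotient this is an ∞/∞ form — an at-infinity application of l'Hôpital's rule would also resolve it; comparing leading growth reads the answer without differentiating.
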